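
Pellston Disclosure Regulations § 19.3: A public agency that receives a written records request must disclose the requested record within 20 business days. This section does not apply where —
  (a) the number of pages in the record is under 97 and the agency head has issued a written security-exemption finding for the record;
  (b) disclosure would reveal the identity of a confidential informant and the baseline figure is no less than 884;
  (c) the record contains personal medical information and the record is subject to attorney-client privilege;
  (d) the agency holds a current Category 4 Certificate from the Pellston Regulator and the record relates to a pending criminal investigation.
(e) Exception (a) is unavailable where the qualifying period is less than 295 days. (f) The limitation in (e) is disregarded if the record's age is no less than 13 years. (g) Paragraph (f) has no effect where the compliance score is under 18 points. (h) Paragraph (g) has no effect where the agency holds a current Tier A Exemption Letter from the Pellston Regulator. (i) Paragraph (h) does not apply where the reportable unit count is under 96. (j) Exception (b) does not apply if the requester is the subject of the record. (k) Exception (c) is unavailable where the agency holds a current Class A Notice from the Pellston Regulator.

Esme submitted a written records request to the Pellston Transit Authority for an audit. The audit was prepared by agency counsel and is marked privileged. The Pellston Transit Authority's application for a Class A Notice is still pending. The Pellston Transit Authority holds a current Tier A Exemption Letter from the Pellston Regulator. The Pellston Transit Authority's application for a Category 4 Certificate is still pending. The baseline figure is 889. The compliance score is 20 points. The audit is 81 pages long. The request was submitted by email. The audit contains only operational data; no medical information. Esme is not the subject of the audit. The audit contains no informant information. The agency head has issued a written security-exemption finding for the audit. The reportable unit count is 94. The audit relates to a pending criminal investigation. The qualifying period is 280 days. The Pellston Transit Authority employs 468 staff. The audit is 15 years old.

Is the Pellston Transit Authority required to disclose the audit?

All of (a)'s requirements are met (the number of pages in the record is 81, under the 97 limit; a written security-exemption finding has been issued). As to paragraphs (e)–(i): (e) applies (the qualifying period is 280 days, less than the 295 days limit), but is overridden by (f): (f) is engaged — the record's age is 15 years, meeting the 13 years threshold. (g), which would lift (f), is inapplicable — the compliance score is 20 points, not under 18 points. So (a) applies.
Exception (b) requires that disclosure would reveal the identity of a confidential informant; but the audit contains no informant information, so (b) is unavailable.
Exception (c) does not apply: the audit contains only operational data.
Exception (d) fails — the Category 4 Certificate is not current.

No — exception (a) applies; the Pellston Transit Authority is not required to disclose the audit.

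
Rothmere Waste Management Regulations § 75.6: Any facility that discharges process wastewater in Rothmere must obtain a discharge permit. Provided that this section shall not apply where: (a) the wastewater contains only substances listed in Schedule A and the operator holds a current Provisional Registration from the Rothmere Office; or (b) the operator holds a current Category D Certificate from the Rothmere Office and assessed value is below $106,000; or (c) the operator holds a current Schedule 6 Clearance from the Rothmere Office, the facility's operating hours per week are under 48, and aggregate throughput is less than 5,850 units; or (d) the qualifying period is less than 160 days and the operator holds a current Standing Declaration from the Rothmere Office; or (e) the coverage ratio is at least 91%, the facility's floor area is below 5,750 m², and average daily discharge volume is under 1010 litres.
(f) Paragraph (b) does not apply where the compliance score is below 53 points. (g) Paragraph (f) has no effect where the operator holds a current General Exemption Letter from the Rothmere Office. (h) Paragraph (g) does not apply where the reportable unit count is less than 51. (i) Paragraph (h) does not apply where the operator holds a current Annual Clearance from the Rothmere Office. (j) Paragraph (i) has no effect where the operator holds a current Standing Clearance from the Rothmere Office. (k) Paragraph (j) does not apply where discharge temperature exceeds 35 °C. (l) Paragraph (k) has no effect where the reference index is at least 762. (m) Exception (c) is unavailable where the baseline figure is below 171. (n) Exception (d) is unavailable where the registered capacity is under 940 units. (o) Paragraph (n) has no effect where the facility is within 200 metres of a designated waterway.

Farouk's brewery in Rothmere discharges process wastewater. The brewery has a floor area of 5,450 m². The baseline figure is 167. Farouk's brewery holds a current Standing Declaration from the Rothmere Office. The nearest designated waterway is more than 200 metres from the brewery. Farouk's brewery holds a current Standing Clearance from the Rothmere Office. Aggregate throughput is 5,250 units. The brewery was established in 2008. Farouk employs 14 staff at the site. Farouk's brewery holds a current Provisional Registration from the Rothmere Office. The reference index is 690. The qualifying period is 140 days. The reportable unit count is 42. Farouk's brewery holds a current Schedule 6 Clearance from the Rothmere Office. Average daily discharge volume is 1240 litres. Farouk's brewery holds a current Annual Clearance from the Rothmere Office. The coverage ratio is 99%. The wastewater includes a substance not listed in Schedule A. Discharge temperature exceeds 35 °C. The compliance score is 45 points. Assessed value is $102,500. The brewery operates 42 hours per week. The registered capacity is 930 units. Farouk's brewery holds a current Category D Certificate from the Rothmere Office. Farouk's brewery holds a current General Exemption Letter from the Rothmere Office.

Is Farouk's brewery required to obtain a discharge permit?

Exception (a) does not apply: the wastewater includes a non-Schedule-A substance.
Exception (b)'s conditions are all satisfied: a current Category D Certificate is held; assessed value is $102,500, below the $106,000 limit. As to paragraphs (f)–(l): (f) operates (the compliance score is 45 points, below the 53 points limit), but is displaced by (g): (g) is triggered — a current General Exemption Letter is held. (h) applies (the reportable unit count is 42, less than the 51 limit), but is overridden by (i): (i) is triggered — a current Annual Clearance is held. (j) would limit (i) — a current Standing Clearance is held — but (k) sets (j) aside: (k) applies — discharge temperature exceeds 35 °C. (l), which would lift (k), is inapplicable — the reference index is 690, short of 762. (b) remains available.
Exception (c): a current Schedule 6 Clearance is held; the facility's operating hours per week are 42, under the 48 limit; aggregate throughput is 5,250 units, less than the 5,850 units limit — every condition holds. Turning to paragraph (m): (m) operates against (c): the baseline figure is 167, below the 171 limit. (c) is therefore removed.
Exception (d)'s conditions are all satisfied: the qualifying period is 140 days, less than the 160 days limit; a current Standing Declaration is held. But applying paragraphs (n)–(o): (n) applies — the registered capacity is 930 units, under the 940 units limit. (o), which would lift (n), does not operate here — the brewery is more than 200 m from any designated waterway. Exception (d) does not apply.
Exception (e) does not apply: average daily discharge volume is 1240 litres, not under 1010 litres.

No — exception (b) applies; Farouk's brewery is not required to obtain a discharge permit.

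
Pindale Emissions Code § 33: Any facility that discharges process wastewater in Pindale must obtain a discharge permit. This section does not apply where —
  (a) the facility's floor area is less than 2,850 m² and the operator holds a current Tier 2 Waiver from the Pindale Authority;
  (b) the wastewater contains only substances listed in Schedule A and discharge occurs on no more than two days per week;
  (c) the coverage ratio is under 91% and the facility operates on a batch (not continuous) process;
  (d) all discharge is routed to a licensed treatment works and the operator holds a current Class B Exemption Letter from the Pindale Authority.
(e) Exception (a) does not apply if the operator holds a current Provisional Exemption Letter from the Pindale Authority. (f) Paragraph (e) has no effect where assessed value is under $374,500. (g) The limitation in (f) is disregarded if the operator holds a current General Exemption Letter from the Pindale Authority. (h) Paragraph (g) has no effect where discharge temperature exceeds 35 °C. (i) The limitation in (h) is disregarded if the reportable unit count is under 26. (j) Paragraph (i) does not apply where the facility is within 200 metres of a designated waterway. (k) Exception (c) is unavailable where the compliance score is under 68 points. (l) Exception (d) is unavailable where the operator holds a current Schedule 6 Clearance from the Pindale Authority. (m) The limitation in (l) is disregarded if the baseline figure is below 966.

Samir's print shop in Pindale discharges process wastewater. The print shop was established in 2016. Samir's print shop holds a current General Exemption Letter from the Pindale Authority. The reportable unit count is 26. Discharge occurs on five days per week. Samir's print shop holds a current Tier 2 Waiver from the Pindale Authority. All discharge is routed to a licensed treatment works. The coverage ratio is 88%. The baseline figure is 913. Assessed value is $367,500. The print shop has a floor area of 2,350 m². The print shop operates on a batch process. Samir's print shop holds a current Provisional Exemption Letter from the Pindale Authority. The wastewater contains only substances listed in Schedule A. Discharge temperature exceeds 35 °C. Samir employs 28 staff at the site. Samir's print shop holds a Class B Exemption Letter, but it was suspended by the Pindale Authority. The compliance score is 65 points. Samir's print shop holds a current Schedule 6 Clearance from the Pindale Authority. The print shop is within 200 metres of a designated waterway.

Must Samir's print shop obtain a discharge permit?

No — exception (a) applies; Samir's print shop is not required to obtain a discharge permit.

All of (a)'s requirements are met (the facility's floor area is 2,350 m², less than the 2,850 m² limit; a current Tier 2 Waiver is held). Under paragraphs (e)–(j): (e) would limit (a) — a current Provisional Exemption Letter is held — but (f) sets (e) aside: (f) operates against (e): assessed value is $367,500, under the $374,500 limit. (g) is engaged (a current General Exemption Letter is held), but is displaced by (h): (h) operates against (g): discharge temperature exceeds 35 °C. (i) is inapplicable (the reportable unit count is 26, not under 26), so (h) stands. So (a) applies.
Exception (b) does not apply: discharge occurs on five days per week.
Exception (c) is satisfied on its face — the coverage ratio is 88%, under the 91% limit; the facility operates on a batch process. But: (k) operates against (c): the compliance score is 65 points, under the 68 points limit. Exception (c) does not apply.
Exception (d) fails — the Class B Exemption Letter is not current.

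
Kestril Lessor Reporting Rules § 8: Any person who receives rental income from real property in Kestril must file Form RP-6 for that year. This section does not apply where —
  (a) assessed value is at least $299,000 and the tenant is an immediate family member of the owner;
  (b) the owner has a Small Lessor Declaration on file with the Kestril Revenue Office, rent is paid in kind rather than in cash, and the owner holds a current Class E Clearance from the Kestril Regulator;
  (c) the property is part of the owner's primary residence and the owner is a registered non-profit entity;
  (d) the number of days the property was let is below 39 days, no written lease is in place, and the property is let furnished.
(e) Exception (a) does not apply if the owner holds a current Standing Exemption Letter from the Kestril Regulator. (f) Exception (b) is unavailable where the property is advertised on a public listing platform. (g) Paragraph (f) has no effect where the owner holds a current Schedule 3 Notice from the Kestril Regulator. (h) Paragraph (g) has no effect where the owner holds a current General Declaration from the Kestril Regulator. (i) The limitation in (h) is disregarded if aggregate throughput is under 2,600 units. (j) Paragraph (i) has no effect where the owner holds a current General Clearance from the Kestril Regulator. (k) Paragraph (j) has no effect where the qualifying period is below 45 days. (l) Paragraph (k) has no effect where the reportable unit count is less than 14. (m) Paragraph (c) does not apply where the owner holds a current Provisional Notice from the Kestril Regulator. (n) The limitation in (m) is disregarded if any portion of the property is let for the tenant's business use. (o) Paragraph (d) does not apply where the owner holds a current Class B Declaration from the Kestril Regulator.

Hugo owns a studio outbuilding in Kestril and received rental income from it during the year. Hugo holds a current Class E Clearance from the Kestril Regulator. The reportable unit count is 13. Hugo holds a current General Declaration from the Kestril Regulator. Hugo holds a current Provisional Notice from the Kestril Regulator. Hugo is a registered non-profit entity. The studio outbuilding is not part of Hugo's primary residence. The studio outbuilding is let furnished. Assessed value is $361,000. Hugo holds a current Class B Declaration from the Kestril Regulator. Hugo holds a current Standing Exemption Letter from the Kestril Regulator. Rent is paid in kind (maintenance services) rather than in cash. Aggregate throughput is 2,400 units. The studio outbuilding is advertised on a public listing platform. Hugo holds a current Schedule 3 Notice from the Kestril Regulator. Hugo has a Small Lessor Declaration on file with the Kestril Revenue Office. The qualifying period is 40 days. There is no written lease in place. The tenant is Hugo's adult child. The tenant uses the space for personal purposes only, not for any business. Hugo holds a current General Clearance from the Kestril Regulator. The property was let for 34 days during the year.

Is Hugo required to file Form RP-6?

Yes — Hugo must file Form RP-6.

Exception (a): assessed value is $361,000, meeting the $299,000 threshold; the tenant is an immediate family member — every condition holds. Turning to paragraph (e): (e) operates against (a): a current Standing Exemption Letter is held. Exception (a) does not apply.
Exception (b)'s conditions are all satisfied: a Small Lessor Declaration is on file; rent is paid in kind; a current Class E Clearance is held. Turning to paragraphs (f)–(l): (f) operates against (b): the property is publicly advertised. (g) is engaged (a current Schedule 3 Notice is held), but is set aside by (h): (h) operates against (g): a current General Declaration is held. (i) is engaged (aggregate throughput is 2,400 units, under the 2,600 units limit), but yields to (j): (j) operates against (i): a current General Clearance is held. (k) would limit (j) — the qualifying period is 40 days, below the 45 days limit — but (l) sets (k) aside: (l) is triggered — the reportable unit count is 13, less than the 14 limit. Exception (b) does not apply.
Exception (c) fails — the studio outbuilding is not part of the primary residence.
Exception (d)'s conditions are all satisfied: the number of days the property was let is 34 days, below the 39 days limit; there is no written lease; the property is let furnished. But applying paragraph (o): (o) is triggered — a current Class B Declaration is held. So (d) is unavailable.
Every exception is unavailable, so the rule governs.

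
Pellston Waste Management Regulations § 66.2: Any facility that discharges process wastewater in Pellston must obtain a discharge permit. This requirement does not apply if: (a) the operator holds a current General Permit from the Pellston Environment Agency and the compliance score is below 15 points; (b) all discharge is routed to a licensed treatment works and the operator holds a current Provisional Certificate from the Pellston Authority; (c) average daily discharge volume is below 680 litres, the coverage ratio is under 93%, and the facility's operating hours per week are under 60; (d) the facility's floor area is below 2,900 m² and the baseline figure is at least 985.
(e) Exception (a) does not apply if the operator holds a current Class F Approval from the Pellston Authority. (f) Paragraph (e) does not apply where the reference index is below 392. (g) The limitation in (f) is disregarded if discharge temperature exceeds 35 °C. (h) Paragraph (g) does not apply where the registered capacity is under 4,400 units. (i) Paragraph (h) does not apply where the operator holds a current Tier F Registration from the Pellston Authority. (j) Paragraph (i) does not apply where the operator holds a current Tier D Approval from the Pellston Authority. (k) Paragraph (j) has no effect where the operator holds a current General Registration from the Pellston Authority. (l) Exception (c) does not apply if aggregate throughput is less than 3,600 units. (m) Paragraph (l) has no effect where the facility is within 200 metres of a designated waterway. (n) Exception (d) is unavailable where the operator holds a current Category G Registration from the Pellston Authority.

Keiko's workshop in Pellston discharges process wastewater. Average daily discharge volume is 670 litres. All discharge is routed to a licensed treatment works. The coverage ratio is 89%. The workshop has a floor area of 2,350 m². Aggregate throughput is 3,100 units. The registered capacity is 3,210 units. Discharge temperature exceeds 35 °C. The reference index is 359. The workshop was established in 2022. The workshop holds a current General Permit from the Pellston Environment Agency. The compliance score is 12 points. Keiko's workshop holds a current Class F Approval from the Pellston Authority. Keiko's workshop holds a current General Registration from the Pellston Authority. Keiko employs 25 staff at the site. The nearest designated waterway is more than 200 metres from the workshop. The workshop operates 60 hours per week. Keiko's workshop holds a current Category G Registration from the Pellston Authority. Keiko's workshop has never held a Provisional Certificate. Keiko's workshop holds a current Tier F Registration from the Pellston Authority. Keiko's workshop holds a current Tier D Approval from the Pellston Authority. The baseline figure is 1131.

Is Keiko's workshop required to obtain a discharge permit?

Yes — Keiko's workshop must obtain a discharge permit.

All of (a)'s requirements are met (a current General Permit is held; the compliance score is 12 points, below the 15 points limit). But: (e) operates against (a): a current Class F Approval is held. (f) applies (the reference index is 359, below the 392 limit), but is displaced by (g): (g) is engaged — discharge temperature exceeds 35 °C. (h) would limit (g) — the registered capacity is 3,210 units, under the 4,400 units limit — but (i) sets (h) aside: (i) operates against (h): a current Tier F Registration is held. (j) operates (a current Tier D Approval is held), but is itself disapplied by (k): (k) is engaged — a current General Registration is held. So (a) is unavailable.
Exception (b) fails — the Provisional Certificate is not current.
Exception (c) fails — the facility's operating hours per week are 60, not under 60.
Exception (d) is satisfied on its face — the facility's floor area is 2,350 m², below the 2,900 m² limit; the baseline figure is 1,131, meeting the 985 threshold. Turning to paragraph (n): (n) operates against (d): a current Category G Registration is held. Exception (d) does not apply.
No exception is made out. Keiko's workshop falls within the general rule.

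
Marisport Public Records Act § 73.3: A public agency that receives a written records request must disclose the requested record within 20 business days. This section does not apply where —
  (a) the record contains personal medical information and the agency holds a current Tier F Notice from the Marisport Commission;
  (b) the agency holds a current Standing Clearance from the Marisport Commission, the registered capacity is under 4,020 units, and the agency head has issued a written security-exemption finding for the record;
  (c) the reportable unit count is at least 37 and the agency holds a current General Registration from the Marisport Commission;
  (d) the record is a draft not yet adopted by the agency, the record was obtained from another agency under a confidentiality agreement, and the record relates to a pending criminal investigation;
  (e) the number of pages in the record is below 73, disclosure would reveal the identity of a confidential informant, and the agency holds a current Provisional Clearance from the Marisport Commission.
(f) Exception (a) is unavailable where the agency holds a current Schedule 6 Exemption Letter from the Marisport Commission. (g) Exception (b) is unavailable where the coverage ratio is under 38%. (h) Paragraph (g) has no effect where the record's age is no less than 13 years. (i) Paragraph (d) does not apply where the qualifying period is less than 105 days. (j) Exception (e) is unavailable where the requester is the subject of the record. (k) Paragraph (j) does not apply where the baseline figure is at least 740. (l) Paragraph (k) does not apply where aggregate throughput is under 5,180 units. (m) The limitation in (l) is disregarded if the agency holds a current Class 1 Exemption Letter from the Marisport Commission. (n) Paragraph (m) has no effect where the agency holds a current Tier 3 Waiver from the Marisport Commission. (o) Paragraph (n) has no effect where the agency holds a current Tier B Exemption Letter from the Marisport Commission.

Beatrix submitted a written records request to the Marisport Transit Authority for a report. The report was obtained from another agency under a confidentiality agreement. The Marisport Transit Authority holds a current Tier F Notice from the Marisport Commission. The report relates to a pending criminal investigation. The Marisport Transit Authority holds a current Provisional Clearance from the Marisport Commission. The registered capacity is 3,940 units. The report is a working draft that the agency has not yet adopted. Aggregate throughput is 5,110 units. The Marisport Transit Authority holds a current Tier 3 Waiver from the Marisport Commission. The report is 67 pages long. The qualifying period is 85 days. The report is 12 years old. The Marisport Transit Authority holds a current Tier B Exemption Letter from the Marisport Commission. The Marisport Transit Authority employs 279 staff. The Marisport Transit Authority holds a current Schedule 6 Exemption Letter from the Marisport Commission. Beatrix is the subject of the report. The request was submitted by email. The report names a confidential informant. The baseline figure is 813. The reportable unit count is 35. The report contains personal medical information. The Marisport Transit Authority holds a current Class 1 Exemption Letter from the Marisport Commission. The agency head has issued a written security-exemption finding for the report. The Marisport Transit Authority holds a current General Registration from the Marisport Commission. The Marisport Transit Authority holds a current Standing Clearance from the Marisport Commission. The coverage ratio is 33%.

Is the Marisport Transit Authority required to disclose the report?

Exception (a): the report contains personal medical information; a current Tier F Notice is held — every condition holds. However, paragraph (f) must be considered: (f) is engaged — a current Schedule 6 Exemption Letter is held. (a) is therefore removed.
Exception (b) is satisfied on its face — a current Standing Clearance is held; the registered capacity is 3,940 units, under the 4,020 units limit; a written security-exemption finding has been issued. But applying paragraphs (g)–(h): (g) operates against (b): the coverage ratio is 33%, under the 38% limit. (h) is not engaged (the record's age is 12 years, short of 13 years), so (g) stands. So (b) is unavailable.
Exception (c) requires that the reportable unit count is at least 37; but the reportable unit count is 35, short of 37, so (c) is unavailable.
All of (d)'s requirements are met (the report is an unadopted draft; the report was obtained under a confidentiality agreement; the report relates to a pending investigation). But: (i) is engaged — the qualifying period is 85 days, less than the 105 days limit. (d) is therefore removed.
Exception (e) is satisfied on its face — the number of pages in the record is 67, below the 73 limit; the report names a confidential informant; a current Provisional Clearance is held. Applying paragraphs (j)–(o): (j) would limit (e) — Beatrix is the subject of the report — but (k) sets (j) aside: (k) operates against (j): the baseline figure is 813, meeting the 740 threshold. (l) applies (aggregate throughput is 5,110 units, under the 5,180 units limit), but yields to (m): (m) is engaged — a current Class 1 Exemption Letter is held. (n) would limit (m) — a current Tier 3 Waiver is held — but (o) sets (n) aside: (o) operates — a current Tier B Exemption Letter is held. Exception (e) stands.

No — exception (e) applies; the Marisport Transit Authority is not required to disclose the report.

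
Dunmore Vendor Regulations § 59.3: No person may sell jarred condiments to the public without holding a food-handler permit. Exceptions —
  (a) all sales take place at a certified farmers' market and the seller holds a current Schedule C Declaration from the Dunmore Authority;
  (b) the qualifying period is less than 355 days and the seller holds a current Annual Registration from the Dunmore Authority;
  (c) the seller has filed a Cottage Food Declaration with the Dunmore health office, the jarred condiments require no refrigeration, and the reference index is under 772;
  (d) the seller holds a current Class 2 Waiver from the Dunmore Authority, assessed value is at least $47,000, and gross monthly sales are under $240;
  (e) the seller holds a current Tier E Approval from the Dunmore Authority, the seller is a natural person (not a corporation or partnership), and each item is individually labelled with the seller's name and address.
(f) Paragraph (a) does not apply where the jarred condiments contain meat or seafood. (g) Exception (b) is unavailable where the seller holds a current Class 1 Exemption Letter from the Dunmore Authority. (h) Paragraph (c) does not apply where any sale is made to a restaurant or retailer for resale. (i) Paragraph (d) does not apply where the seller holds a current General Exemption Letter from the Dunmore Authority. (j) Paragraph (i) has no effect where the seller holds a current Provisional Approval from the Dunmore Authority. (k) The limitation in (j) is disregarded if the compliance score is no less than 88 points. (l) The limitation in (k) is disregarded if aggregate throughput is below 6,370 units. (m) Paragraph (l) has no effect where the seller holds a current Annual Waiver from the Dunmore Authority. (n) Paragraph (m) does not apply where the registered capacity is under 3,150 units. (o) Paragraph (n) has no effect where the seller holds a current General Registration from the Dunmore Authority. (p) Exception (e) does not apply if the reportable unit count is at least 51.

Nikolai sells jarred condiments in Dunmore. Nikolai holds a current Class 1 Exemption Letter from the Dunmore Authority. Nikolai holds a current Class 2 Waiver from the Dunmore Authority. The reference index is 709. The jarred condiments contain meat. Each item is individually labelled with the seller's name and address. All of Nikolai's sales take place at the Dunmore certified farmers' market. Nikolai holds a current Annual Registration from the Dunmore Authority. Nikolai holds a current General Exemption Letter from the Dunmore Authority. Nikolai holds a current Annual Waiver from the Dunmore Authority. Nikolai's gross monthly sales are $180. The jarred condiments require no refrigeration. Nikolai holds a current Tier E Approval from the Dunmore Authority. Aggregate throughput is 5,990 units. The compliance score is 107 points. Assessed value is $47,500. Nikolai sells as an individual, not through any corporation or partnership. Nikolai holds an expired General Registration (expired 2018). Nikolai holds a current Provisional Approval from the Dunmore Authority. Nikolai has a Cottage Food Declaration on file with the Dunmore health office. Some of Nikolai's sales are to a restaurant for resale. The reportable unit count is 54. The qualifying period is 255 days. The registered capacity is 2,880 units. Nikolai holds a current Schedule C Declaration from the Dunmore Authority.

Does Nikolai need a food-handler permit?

Exception (a)'s conditions are all satisfied: all sales are at a certified farmers' market; a current Schedule C Declaration is held. Turning to paragraph (f): (f) applies — the jarred condiments contain meat. Exception (a) does not apply.
All of (b)'s requirements are met (the qualifying period is 255 days, less than the 355 days limit; a current Annual Registration is held). However, paragraph (g) must be considered: (g) is triggered — a current Class 1 Exemption Letter is held. So (b) is unavailable.
Exception (c): a Cottage Food Declaration is on file; the jarred condiments are shelf-stable; the reference index is 709, under the 772 limit — every condition holds. But: (h) operates against (c): some sales are to a restaurant for resale. Exception (c) does not apply.
Exception (d)'s conditions are all satisfied: a current Class 2 Waiver is held; assessed value is $47,500, meeting the $47,000 threshold; gross monthly sales are $180, under the $240 limit. Under paragraphs (i)–(o): (i) would limit (d) — a current General Exemption Letter is held — but (j) sets (i) aside: (j) is triggered — a current Provisional Approval is held. (k) is triggered (the compliance score is 107 points, meeting the 88 points threshold), but is set aside by (l): (l) operates against (k): aggregate throughput is 5,990 units, below the 6,370 units limit. (m) is engaged (a current Annual Waiver is held), but is itself disapplied by (n): (n) operates against (m): the registered capacity is 2,880 units, under the 3,150 units limit. (o), which would lift (n), does not operate here — the General Registration is not current. Exception (d) stands.
Exception (e): a current Tier E Approval is held; the seller is a natural person; items are individually labelled — every condition holds. Turning to paragraph (p): (p) applies — the reportable unit count is 54, meeting the 51 threshold. So (e) is unavailable.

No — exception (d) applies; Nikolai is not required to hold a food-handler permit.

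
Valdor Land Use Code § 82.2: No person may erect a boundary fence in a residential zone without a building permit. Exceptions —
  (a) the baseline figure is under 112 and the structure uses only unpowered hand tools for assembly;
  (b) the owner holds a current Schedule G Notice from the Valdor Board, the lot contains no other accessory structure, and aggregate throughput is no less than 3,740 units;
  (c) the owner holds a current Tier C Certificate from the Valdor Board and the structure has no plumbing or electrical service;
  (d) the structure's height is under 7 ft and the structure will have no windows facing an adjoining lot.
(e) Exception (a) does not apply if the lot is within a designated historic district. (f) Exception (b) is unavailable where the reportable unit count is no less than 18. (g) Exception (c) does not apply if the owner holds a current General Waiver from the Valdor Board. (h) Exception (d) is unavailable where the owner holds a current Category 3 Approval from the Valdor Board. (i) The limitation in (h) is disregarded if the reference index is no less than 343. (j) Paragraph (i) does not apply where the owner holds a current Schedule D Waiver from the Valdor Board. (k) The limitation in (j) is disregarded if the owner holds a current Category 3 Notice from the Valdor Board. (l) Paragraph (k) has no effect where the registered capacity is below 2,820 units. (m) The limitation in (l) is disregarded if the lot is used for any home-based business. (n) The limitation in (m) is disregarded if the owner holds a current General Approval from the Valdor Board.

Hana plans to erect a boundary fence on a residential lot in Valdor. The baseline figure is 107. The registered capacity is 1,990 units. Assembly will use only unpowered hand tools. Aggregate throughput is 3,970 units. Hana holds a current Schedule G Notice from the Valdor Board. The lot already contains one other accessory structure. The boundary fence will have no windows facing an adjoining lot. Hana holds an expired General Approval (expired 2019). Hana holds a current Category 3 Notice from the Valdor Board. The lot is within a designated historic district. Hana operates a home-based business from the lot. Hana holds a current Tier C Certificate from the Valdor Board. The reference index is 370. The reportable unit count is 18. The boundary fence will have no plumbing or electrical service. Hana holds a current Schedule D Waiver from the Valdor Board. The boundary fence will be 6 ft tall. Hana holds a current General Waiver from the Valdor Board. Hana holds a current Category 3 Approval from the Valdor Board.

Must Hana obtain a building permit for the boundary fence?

No — exception (d) applies; Hana does not need a building permit.

Exception (a) is satisfied on its face — the baseline figure is 107, under the 112 limit; assembly uses only hand tools. But: (e) operates — the lot is in a historic district. So (a) is unavailable.
Exception (b) fails — the lot already has another accessory structure.
Exception (c) is satisfied on its face — a current Tier C Certificate is held; there is no plumbing or electrical service. Turning to paragraph (g): (g) operates against (c): a current General Waiver is held. Exception (c) does not apply.
All of (d)'s requirements are met (the structure's height is 6 ft, under the 7 ft limit; no windows face an adjoining lot). Under paragraphs (h)–(n): (h) would limit (d) — a current Category 3 Approval is held — but (i) sets (h) aside: (i) is engaged — the reference index is 370, meeting the 343 threshold. (j) would limit (i) — a current Schedule D Waiver is held — but (k) sets (j) aside: (k) operates against (j): a current Category 3 Notice is held. (l) is triggered (the registered capacity is 1,990 units, below the 2,820 units limit), but is set aside by (m): (m) is engaged — a home-based business operates on the lot. (n) does not operate here (the General Approval is not current), so (m) stands. (d) remains available.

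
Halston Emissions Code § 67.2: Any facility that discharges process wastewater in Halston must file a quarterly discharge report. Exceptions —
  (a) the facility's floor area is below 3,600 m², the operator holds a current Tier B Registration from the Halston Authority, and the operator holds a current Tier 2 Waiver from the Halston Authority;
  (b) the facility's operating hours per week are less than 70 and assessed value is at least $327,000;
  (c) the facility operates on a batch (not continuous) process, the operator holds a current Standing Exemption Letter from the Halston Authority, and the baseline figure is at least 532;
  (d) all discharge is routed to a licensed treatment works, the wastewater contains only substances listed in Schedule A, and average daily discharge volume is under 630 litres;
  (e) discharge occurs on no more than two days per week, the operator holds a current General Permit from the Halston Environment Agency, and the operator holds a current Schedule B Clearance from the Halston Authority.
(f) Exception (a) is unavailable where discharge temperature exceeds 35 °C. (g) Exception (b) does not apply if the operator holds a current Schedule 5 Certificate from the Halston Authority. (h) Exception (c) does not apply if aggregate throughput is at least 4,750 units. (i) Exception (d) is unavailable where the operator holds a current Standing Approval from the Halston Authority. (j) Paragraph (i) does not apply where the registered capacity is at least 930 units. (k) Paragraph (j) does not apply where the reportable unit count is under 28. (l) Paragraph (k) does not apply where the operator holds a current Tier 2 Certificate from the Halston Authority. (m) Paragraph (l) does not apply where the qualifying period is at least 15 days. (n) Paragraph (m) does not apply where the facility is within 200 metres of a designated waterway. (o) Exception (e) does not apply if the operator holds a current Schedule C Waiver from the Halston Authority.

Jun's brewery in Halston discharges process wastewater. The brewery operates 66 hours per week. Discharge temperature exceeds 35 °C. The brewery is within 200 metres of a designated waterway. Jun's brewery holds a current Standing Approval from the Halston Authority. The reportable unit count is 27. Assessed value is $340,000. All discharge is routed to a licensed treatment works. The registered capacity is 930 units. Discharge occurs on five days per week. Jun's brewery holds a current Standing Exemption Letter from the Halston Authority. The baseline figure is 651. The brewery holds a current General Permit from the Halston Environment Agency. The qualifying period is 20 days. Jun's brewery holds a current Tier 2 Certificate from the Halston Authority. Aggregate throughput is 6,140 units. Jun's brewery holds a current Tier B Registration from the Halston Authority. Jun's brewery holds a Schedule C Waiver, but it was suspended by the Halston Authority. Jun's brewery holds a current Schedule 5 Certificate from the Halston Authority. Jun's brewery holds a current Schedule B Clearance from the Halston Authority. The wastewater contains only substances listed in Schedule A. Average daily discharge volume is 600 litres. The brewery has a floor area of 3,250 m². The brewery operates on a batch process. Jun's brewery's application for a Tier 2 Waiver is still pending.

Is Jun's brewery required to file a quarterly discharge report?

Exception (a) fails — no current Tier 2 Waiver is held.
Exception (b)'s conditions are all satisfied: the facility's operating hours per week are 66, less than the 70 limit; assessed value is $340,000, meeting the $327,000 threshold. However, paragraph (g) must be considered: (g) applies — a current Schedule 5 Certificate is held. (b) is therefore removed.
All of (c)'s requirements are met (the facility operates on a batch process; a current Standing Exemption Letter is held; the baseline figure is 651, meeting the 532 threshold). But: (h) is triggered — aggregate throughput is 6,140 units, meeting the 4,750 units threshold. (c) is therefore removed.
Exception (d)'s conditions are all satisfied: discharge is routed to a licensed treatment works; the wastewater is Schedule-A-only; average daily discharge volume is 600 litres, under the 630 litres limit. Applying paragraphs (i)–(n): (i) is engaged (a current Standing Approval is held), but yields to (j): (j) operates against (i): the registered capacity is 930 units, meeting the 930 units threshold. (k) would limit (j) — the reportable unit count is 27, under the 28 limit — but (l) sets (k) aside: (l) operates against (k): a current Tier 2 Certificate is held. (m) would limit (l) — the qualifying period is 20 days, meeting the 15 days threshold — but (n) sets (m) aside: (n) applies — the brewery is within 200 m of a designated waterway. Exception (d) stands.
Exception (e) fails — discharge occurs on five days per week.

No — exception (d) applies; Jun's brewery is not required to file a quarterly discharge report.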